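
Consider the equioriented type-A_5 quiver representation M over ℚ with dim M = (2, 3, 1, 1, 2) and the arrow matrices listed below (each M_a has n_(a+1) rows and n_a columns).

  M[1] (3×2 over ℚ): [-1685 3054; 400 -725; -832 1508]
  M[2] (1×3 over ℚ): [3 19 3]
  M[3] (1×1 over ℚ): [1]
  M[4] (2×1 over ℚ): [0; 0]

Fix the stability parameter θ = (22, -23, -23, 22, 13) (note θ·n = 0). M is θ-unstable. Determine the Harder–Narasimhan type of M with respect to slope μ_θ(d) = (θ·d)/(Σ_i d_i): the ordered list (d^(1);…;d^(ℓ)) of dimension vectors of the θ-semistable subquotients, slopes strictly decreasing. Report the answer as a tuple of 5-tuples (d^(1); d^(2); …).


Via rank(M_{q-1}∘⋯∘M_p): M ≅ I[1,2], I[1,4], I[2,2], I[5,5]^2.
μ_θ-semistable layers: μ^(1)=22; μ^(2)=13; μ^(3)=-1/2; μ^(4)=-8; μ^(5)=-23

((0, 0, 0, 1, 0); (0, 0, 0, 0, 2); (1, 1, 0, 0, 0); (1, 1, 1, 0, 0); (0, 1, 0, 0, 0))


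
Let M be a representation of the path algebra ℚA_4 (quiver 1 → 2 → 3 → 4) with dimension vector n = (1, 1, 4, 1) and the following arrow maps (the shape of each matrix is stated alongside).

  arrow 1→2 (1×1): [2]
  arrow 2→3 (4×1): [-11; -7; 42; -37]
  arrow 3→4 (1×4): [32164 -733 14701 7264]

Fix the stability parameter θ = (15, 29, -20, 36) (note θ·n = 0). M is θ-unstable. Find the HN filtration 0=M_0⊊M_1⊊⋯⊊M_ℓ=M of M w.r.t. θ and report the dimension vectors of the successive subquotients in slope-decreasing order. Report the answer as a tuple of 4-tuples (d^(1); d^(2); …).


Interval decomposition of M: I[1,4], I[3,3]^3.
HN type (ℓ=3): μ^(1)=36; μ^(2)=8; μ^(3)=-20

((0, 0, 0, 1); (1, 1, 1, 0); (0, 0, 3, 0))


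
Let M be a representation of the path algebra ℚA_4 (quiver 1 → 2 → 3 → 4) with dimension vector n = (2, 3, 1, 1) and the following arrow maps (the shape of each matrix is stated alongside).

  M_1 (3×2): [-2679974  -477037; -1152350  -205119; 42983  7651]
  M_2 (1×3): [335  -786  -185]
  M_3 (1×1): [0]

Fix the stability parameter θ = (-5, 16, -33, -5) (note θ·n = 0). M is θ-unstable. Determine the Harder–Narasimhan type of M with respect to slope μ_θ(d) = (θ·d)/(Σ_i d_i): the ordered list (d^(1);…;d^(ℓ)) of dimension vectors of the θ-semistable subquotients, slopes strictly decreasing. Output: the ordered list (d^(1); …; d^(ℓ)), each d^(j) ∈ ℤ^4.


Barcode: M ≅ I[1,2], I[1,3], I[2,2], I[4,4]. HN layers by μ_θ (3 steps, strictly decreasing):
  μ^(1)=16; μ^(2)=-5; μ^(3)=-22/3

((0, 2, 0, 0); (1, 0, 0, 1); (1, 1, 1, 0))


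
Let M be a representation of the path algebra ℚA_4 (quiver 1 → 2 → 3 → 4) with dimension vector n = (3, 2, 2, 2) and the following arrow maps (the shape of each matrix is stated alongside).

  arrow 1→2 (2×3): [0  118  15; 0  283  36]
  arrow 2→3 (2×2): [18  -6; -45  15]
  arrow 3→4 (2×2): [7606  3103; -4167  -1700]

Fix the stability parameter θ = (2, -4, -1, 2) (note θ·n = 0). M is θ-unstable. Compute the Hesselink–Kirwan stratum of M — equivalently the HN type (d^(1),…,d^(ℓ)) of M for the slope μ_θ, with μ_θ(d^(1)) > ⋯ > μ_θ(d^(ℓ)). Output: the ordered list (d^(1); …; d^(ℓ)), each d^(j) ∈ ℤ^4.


Interval decomposition of M: I[1,1], I[1,2], I[1,4], I[3,4].
HN type (ℓ=2): μ^(1)=2; μ^(2)=-1

((1, 0, 0, 2); (2, 2, 2, 0))


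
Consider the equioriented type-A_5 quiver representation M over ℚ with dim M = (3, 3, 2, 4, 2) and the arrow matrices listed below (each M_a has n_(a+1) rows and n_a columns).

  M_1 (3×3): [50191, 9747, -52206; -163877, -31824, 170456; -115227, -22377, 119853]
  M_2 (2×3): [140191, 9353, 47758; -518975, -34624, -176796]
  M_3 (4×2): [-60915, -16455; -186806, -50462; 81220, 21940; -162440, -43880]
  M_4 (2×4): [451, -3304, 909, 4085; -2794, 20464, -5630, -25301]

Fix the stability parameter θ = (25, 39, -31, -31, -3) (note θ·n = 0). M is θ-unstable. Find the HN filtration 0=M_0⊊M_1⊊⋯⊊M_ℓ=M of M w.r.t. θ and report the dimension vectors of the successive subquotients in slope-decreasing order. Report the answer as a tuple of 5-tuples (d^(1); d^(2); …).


Barcode: M ≅ I[1,2], I[1,3], I[1,5], I[4,4]^2, I[4,5]. HN layers by μ_θ (6 steps, strictly decreasing):
  μ^(1)=39; μ^(2)=25; μ^(3)=11; μ^(4)=-1/5; μ^(5)=-3; μ^(6)=-31

((0, 1, 0, 0, 0); (1, 0, 0, 0, 0); (1, 1, 1, 0, 0); (1, 1, 1, 1, 1); (0, 0, 0, 0, 1); (0, 0, 0, 3, 0))


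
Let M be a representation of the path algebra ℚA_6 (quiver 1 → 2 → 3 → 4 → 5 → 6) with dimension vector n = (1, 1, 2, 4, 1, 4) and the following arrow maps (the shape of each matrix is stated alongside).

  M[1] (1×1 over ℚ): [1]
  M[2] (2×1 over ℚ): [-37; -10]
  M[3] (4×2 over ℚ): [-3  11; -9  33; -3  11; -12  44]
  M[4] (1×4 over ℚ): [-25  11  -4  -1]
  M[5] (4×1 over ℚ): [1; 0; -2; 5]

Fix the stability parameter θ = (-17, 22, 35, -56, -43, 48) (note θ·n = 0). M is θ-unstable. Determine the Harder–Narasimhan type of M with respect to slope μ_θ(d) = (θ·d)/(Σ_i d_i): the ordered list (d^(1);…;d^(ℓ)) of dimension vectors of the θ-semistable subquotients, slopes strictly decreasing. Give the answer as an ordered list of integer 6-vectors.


Via rank(M_{q-1}∘⋯∘M_p): M ≅ I[1,4], I[3,3], I[4,4]^2, I[4,6], I[6,6]^3.
μ_θ-semistable layers: μ^(1)=48; μ^(2)=35; μ^(3)=1/3; μ^(4)=-17; μ^(5)=-43; μ^(6)=-56

((0, 0, 0, 0, 0, 4); (0, 0, 1, 0, 0, 0); (0, 1, 1, 1, 0, 0); (1, 0, 0, 0, 0, 0); (0, 0, 0, 0, 1, 0); (0, 0, 0, 3, 0, 0))


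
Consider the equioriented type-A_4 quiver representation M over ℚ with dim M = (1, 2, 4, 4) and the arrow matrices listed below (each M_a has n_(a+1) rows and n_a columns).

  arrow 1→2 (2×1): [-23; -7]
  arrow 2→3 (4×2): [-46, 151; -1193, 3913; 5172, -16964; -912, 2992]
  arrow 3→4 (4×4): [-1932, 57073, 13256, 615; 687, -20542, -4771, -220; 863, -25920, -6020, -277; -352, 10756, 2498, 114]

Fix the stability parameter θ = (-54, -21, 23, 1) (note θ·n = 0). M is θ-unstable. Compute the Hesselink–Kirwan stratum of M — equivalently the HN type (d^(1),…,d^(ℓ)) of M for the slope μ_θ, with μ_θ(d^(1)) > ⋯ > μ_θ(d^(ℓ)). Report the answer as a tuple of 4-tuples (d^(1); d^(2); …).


Via rank(M_{q-1}∘⋯∘M_p): M ≅ I[1,4], I[2,4], I[3,3], I[3,4], I[4,4].
μ_θ-semistable layers: μ^(1)=23; μ^(2)=12; μ^(3)=1; μ^(4)=-21; μ^(5)=-54

((0, 0, 1, 0); (0, 0, 3, 3); (0, 0, 0, 1); (0, 2, 0, 0); (1, 0, 0, 0))


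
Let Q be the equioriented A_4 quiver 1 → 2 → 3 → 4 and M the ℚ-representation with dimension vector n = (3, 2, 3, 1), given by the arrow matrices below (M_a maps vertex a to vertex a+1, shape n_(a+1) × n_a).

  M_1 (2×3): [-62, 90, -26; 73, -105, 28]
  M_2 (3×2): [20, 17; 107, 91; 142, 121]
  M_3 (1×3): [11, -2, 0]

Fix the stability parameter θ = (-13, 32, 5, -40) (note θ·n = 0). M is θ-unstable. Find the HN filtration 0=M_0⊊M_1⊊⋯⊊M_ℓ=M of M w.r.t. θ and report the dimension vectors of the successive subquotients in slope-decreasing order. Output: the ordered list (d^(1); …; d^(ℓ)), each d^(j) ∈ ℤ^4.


Via rank(M_{q-1}∘⋯∘M_p): M ≅ I[1,1], I[1,3], I[1,4], I[3,3].
μ_θ-semistable layers: μ^(1)=37/2; μ^(2)=5; μ^(3)=-1; μ^(4)=-13

((0, 1, 1, 0); (0, 0, 1, 0); (0, 1, 1, 1); (3, 0, 0, 0))


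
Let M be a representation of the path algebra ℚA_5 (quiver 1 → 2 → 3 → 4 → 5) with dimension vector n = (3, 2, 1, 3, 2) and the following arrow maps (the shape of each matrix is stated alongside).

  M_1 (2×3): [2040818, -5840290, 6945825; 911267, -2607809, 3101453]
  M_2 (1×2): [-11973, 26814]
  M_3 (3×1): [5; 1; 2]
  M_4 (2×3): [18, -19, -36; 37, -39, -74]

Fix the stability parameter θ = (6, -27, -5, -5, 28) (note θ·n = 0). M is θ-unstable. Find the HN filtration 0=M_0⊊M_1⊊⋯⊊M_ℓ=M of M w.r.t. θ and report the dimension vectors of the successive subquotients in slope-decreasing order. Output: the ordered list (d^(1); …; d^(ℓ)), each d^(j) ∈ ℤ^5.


Via rank(M_{q-1}∘⋯∘M_p): M ≅ I[1,1], I[1,2], I[1,5], I[4,4], I[4,5].
μ_θ-semistable layers: μ^(1)=28; μ^(2)=6; μ^(3)=-5; μ^(4)=-21/2

((0, 0, 0, 0, 2); (1, 0, 0, 0, 0); (0, 0, 1, 3, 0); (2, 2, 0, 0, 0))


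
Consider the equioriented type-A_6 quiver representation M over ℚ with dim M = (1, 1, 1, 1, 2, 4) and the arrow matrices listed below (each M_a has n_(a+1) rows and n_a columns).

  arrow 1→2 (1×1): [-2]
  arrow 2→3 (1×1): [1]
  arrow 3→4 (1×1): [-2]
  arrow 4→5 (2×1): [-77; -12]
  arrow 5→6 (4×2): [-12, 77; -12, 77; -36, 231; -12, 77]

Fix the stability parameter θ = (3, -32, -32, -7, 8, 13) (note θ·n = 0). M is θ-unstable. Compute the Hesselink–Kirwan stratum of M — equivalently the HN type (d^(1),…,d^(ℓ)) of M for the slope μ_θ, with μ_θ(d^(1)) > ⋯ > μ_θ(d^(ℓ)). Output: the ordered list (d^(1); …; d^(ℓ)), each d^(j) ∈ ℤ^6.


Via rank(M_{q-1}∘⋯∘M_p): M ≅ I[1,5], I[5,6], I[6,6]^3.
μ_θ-semistable layers: μ^(1)=13; μ^(2)=8; μ^(3)=-7; μ^(4)=-61/3

((0, 0, 0, 0, 0, 4); (0, 0, 0, 0, 2, 0); (0, 0, 0, 1, 0, 0); (1, 1, 1, 0, 0, 0))


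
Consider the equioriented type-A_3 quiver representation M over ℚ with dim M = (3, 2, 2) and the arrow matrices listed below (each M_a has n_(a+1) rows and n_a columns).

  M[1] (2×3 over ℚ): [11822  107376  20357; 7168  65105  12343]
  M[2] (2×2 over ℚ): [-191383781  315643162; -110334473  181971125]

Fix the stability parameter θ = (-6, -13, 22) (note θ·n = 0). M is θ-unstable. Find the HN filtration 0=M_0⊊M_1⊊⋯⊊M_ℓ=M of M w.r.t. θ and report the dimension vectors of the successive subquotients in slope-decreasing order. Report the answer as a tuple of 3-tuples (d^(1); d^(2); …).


Barcode: M ≅ I[1,1], I[1,3]^2. HN layers by μ_θ (3 steps, strictly decreasing):
  μ^(1)=22; μ^(2)=-6; μ^(3)=-19/2

((0, 0, 2); (1, 0, 0); (2, 2, 0))


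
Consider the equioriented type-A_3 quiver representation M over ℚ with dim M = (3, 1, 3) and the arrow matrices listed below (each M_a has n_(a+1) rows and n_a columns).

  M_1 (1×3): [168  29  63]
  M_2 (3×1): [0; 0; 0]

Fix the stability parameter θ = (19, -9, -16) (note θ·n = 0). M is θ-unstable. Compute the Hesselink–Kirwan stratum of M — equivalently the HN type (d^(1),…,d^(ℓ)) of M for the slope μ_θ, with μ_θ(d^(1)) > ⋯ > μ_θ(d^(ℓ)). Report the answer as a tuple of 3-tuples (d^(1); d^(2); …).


Barcode: M ≅ I[1,1]^2, I[1,2], I[3,3]^3. HN layers by μ_θ (3 steps, strictly decreasing):
  μ^(1)=19; μ^(2)=5; μ^(3)=-16

((2, 0, 0); (1, 1, 0); (0, 0, 3))


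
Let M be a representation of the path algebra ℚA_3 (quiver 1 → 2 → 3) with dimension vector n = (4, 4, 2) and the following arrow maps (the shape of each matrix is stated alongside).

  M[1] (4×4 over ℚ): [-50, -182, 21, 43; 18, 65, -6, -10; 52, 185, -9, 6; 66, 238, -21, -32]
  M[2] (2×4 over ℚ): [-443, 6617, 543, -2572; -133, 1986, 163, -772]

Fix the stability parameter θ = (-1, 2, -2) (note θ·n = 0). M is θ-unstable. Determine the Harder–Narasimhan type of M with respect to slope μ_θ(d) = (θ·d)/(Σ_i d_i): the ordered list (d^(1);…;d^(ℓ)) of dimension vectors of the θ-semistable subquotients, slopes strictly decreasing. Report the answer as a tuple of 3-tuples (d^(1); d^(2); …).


Barcode: M ≅ I[1,1], I[1,2], I[1,3]^2, I[2,2]. HN layers by μ_θ (3 steps, strictly decreasing):
  μ^(1)=2; μ^(2)=0; μ^(3)=-1

((0, 2, 0); (0, 2, 2); (4, 0, 0))


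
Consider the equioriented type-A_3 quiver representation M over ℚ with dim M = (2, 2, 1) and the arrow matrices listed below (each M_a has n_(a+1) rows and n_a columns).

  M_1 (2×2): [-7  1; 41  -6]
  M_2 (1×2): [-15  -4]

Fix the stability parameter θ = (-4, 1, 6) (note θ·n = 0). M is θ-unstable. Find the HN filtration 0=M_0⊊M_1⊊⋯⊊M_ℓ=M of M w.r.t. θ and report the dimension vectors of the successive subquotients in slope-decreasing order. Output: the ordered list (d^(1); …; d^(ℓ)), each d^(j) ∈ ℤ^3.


Barcode: M ≅ I[1,2], I[1,3]. HN layers by μ_θ (3 steps, strictly decreasing):
  μ^(1)=6; μ^(2)=1; μ^(3)=-4

((0, 0, 1); (0, 2, 0); (2, 0, 0))


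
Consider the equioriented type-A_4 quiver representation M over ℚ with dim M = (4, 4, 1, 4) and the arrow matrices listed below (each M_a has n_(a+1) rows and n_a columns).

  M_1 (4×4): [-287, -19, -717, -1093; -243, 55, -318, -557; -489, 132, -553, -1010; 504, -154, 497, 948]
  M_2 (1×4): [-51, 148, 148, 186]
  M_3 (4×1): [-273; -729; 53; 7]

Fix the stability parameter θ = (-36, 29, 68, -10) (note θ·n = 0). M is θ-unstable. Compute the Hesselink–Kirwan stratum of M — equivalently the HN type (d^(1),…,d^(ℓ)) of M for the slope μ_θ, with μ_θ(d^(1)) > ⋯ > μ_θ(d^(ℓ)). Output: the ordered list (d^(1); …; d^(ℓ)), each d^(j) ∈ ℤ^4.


Via rank(M_{q-1}∘⋯∘M_p): M ≅ I[1,2]^3, I[1,4], I[4,4]^3.
μ_θ-semistable layers: μ^(1)=29; μ^(2)=-10; μ^(3)=-36

((0, 4, 1, 1); (0, 0, 0, 3); (4, 0, 0, 0))


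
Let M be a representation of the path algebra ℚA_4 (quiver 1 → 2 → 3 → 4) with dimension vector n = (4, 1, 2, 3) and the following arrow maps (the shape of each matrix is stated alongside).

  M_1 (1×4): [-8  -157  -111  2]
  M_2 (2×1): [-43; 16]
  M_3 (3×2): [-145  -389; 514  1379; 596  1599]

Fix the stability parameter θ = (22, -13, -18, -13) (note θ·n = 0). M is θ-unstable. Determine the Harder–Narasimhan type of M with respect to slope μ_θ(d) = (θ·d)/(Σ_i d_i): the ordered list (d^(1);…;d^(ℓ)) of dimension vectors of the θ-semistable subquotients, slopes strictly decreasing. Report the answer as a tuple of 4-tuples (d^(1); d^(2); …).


Barcode: M ≅ I[1,1]^3, I[1,4], I[3,4], I[4,4]. HN layers by μ_θ (4 steps, strictly decreasing):
  μ^(1)=22; μ^(2)=-11/2; μ^(3)=-13; μ^(4)=-18

((3, 0, 0, 0); (1, 1, 1, 1); (0, 0, 0, 2); (0, 0, 1, 0))


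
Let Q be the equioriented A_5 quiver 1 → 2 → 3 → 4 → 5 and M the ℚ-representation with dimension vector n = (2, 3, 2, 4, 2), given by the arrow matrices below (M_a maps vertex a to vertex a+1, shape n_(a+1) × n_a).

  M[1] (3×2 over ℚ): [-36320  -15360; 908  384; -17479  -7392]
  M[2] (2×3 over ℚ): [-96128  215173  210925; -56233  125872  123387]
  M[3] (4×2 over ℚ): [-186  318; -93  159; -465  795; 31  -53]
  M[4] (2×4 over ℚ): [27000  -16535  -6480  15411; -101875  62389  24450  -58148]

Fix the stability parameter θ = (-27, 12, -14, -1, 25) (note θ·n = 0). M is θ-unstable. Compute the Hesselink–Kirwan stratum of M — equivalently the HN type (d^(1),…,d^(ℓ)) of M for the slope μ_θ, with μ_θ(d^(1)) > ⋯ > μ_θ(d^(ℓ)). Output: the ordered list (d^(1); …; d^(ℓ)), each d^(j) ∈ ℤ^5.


Via rank(M_{q-1}∘⋯∘M_p): M ≅ I[1,1], I[1,3], I[2,2], I[2,5], I[4,4]^2, I[4,5].
μ_θ-semistable layers: μ^(1)=25; μ^(2)=12; μ^(3)=-1; μ^(4)=-27

((0, 0, 0, 0, 2); (0, 1, 0, 0, 0); (0, 2, 2, 4, 0); (2, 0, 0, 0, 0))


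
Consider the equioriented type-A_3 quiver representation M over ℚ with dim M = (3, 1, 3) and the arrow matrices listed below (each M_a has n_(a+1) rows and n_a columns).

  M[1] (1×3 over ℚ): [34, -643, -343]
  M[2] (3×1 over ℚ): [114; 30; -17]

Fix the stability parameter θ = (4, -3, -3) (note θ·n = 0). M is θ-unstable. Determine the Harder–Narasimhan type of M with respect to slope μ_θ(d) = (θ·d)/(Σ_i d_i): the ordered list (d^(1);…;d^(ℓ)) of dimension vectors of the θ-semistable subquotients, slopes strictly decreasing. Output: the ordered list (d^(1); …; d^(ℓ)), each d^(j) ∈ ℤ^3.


Barcode: M ≅ I[1,1]^2, I[1,3], I[3,3]^2. HN layers by μ_θ (3 steps, strictly decreasing):
  μ^(1)=4; μ^(2)=-2/3; μ^(3)=-3

((2, 0, 0); (1, 1, 1); (0, 0, 2))


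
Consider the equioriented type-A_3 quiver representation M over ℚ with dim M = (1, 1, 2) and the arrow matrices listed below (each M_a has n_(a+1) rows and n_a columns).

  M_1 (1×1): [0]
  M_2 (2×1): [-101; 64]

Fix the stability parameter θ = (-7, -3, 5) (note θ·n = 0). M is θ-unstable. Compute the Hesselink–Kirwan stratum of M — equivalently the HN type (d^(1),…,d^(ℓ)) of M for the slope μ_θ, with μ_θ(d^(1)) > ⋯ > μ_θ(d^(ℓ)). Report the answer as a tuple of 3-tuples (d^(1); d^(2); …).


Barcode: M ≅ I[1,1], I[2,3], I[3,3]. HN layers by μ_θ (3 steps, strictly decreasing):
  μ^(1)=5; μ^(2)=-3; μ^(3)=-7

((0, 0, 2); (0, 1, 0); (1, 0, 0))


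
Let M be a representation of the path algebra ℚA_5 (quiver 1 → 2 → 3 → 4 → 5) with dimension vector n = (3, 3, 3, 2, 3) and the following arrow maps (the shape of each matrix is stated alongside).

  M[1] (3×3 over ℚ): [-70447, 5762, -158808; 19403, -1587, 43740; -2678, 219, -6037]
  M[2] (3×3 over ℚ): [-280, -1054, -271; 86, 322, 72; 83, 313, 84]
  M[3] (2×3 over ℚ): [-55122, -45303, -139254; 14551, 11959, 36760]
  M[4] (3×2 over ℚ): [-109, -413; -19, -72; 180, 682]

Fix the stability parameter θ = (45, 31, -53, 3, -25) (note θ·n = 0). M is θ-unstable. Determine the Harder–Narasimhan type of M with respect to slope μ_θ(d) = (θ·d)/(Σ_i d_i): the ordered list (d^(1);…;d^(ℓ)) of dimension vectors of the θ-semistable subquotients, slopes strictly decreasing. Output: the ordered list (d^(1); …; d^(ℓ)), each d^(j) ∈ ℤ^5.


Barcode: M ≅ I[1,2], I[1,3], I[1,5], I[3,5], I[5,5]. HN layers by μ_θ (6 steps, strictly decreasing):
  μ^(1)=38; μ^(2)=23/3; μ^(3)=1/5; μ^(4)=-11; μ^(5)=-25; μ^(6)=-53

((1, 1, 0, 0, 0); (1, 1, 1, 0, 0); (1, 1, 1, 1, 1); (0, 0, 0, 1, 1); (0, 0, 0, 0, 1); (0, 0, 1, 0, 0))


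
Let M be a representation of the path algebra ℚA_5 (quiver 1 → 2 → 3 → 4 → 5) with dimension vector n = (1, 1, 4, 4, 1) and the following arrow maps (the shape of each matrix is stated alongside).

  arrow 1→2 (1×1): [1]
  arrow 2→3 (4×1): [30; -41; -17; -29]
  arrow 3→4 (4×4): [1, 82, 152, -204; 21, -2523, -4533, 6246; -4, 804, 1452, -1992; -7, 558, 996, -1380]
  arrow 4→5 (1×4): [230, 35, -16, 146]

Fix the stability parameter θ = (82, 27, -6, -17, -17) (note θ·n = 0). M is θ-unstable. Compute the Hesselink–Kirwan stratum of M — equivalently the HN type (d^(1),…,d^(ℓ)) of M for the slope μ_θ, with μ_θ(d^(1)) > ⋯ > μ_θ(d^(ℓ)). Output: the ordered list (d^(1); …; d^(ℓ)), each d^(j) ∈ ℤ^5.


Barcode: M ≅ I[1,3], I[3,3], I[3,4], I[3,5], I[4,4]^2. HN layers by μ_θ (5 steps, strictly decreasing):
  μ^(1)=103/3; μ^(2)=-6; μ^(3)=-23/2; μ^(4)=-40/3; μ^(5)=-17

((1, 1, 1, 0, 0); (0, 0, 1, 0, 0); (0, 0, 1, 1, 0); (0, 0, 1, 1, 1); (0, 0, 0, 2, 0))


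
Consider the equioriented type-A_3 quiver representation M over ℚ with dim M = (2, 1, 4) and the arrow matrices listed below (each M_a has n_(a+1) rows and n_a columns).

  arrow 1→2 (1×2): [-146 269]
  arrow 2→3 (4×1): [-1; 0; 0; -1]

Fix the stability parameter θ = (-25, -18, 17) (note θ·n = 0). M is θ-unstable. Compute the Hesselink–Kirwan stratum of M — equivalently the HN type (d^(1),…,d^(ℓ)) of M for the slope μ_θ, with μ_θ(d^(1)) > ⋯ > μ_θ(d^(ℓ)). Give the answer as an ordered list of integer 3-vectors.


Via rank(M_{q-1}∘⋯∘M_p): M ≅ I[1,1], I[1,3], I[3,3]^3.
μ_θ-semistable layers: μ^(1)=17; μ^(2)=-18; μ^(3)=-25

((0, 0, 4); (0, 1, 0); (2, 0, 0))


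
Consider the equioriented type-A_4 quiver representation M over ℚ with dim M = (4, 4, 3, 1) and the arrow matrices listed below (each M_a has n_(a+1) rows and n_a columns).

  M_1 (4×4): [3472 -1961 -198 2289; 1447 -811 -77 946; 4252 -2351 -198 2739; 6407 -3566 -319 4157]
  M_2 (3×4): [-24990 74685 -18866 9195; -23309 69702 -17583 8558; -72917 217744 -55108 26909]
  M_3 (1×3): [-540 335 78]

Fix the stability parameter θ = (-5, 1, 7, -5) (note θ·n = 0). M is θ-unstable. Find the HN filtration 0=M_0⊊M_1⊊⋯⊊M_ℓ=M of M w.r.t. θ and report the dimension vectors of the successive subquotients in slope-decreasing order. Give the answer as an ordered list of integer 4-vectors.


Barcode: M ≅ I[1,1]^2, I[1,3], I[1,4], I[2,2], I[2,3]. HN layers by μ_θ (3 steps, strictly decreasing):
  μ^(1)=7; μ^(2)=1; μ^(3)=-5

((0, 0, 2, 0); (0, 4, 1, 1); (4, 0, 0, 0))


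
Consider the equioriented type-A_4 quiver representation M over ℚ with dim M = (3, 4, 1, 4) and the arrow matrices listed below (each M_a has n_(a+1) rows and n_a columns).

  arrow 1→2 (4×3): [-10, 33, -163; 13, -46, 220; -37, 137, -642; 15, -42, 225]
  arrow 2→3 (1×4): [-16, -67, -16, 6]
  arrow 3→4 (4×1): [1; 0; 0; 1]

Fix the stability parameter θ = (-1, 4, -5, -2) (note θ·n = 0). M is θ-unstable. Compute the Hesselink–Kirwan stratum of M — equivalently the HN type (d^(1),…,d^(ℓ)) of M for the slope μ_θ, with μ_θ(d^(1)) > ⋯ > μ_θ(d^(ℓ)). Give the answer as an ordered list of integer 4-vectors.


Via rank(M_{q-1}∘⋯∘M_p): M ≅ I[1,2]^2, I[1,4], I[2,2], I[4,4]^3.
μ_θ-semistable layers: μ^(1)=4; μ^(2)=-1; μ^(3)=-2

((0, 3, 0, 0); (3, 1, 1, 1); (0, 0, 0, 3))


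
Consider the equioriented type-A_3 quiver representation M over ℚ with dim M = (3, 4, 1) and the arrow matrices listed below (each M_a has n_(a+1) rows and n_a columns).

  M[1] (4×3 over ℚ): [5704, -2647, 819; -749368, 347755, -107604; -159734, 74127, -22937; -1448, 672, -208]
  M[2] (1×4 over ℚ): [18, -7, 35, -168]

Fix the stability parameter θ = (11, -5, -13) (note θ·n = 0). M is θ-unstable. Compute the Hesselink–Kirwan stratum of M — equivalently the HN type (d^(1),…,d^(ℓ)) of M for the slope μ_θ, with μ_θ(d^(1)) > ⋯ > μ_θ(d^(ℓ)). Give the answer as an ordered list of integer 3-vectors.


Interval decomposition of M: I[1,2]^2, I[1,3], I[2,2].
HN type (ℓ=3): μ^(1)=3; μ^(2)=-7/3; μ^(3)=-5

((2, 2, 0); (1, 1, 1); (0, 1, 0))


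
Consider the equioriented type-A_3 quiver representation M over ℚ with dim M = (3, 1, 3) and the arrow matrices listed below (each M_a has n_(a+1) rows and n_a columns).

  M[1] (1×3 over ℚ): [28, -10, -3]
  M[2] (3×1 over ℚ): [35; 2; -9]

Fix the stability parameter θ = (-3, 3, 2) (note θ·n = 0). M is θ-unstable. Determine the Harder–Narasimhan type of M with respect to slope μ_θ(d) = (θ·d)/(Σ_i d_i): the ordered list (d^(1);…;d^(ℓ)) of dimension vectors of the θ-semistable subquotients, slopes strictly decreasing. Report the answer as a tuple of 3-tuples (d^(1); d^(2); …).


Interval decomposition of M: I[1,1]^2, I[1,3], I[3,3]^2.
HN type (ℓ=3): μ^(1)=5/2; μ^(2)=2; μ^(3)=-3

((0, 1, 1); (0, 0, 2); (3, 0, 0))


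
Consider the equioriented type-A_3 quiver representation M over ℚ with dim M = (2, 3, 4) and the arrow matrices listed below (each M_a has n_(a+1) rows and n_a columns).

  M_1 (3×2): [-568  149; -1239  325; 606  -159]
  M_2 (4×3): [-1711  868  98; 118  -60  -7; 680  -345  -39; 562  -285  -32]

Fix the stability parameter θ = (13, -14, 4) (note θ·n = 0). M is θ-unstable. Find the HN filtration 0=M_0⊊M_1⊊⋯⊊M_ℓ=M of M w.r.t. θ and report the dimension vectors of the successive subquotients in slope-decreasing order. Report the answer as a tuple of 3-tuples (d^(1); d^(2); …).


Via rank(M_{q-1}∘⋯∘M_p): M ≅ I[1,3]^2, I[2,3], I[3,3].
μ_θ-semistable layers: μ^(1)=4; μ^(2)=-1/2; μ^(3)=-14

((0, 0, 4); (2, 2, 0); (0, 1, 0))


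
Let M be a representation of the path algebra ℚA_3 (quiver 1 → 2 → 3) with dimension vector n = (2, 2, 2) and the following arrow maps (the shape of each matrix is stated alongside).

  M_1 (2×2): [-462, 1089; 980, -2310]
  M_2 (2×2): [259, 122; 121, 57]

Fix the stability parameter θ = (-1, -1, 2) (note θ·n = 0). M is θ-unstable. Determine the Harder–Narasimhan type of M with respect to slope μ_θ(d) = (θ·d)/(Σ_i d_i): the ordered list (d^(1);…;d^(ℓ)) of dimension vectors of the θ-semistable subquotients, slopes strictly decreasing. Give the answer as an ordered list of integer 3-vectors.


Barcode: M ≅ I[1,1], I[1,3], I[2,3]. HN layers by μ_θ (2 steps, strictly decreasing):
  μ^(1)=2; μ^(2)=-1

((0, 0, 2); (2, 2, 0))


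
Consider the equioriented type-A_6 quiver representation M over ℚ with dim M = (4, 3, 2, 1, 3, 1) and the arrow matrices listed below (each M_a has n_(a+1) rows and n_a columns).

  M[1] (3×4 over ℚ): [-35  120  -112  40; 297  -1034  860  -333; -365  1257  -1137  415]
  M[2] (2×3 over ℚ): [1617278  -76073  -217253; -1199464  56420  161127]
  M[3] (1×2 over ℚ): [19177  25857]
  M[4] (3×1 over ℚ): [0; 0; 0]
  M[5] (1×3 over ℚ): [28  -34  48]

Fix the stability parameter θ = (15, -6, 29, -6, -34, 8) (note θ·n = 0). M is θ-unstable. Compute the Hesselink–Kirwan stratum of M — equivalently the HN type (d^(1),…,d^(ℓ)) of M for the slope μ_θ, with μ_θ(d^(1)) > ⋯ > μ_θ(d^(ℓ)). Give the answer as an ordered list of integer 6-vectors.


Barcode: M ≅ I[1,1], I[1,2], I[1,3], I[1,4], I[5,5]^2, I[5,6]. HN layers by μ_θ (6 steps, strictly decreasing):
  μ^(1)=29; μ^(2)=15; μ^(3)=23/2; μ^(4)=8; μ^(5)=9/2; μ^(6)=-34

((0, 0, 1, 0, 0, 0); (1, 0, 0, 0, 0, 0); (0, 0, 1, 1, 0, 0); (0, 0, 0, 0, 0, 1); (3, 3, 0, 0, 0, 0); (0, 0, 0, 0, 3, 0))


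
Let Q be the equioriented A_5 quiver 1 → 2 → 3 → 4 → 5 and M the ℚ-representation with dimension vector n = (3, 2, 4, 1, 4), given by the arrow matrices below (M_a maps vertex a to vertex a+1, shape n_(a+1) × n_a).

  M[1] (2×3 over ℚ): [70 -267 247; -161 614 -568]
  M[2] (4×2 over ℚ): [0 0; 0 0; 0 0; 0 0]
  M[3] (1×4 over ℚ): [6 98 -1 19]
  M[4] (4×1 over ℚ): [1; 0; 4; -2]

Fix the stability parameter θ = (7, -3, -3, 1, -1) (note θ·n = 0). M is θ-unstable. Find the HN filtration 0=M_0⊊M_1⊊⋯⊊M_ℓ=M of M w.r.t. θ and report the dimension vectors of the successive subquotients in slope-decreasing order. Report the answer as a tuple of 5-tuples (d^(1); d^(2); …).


Interval decomposition of M: I[1,1], I[1,2]^2, I[3,3]^3, I[3,5], I[5,5]^3.
HN type (ℓ=5): μ^(1)=7; μ^(2)=2; μ^(3)=0; μ^(4)=-1; μ^(5)=-3

((1, 0, 0, 0, 0); (2, 2, 0, 0, 0); (0, 0, 0, 1, 1); (0, 0, 0, 0, 3); (0, 0, 4, 0, 0))


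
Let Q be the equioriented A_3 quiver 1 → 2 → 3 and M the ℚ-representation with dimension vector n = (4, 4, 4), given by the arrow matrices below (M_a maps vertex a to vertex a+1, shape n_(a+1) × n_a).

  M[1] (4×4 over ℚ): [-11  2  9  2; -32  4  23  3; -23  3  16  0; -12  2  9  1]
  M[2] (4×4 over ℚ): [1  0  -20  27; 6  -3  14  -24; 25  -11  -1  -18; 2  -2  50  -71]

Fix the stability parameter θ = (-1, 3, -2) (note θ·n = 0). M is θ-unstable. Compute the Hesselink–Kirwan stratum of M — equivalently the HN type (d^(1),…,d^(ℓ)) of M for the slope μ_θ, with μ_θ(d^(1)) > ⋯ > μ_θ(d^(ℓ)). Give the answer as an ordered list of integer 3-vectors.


Via rank(M_{q-1}∘⋯∘M_p): M ≅ I[1,3]^4.
μ_θ-semistable layers: μ^(1)=1/2; μ^(2)=-1

((0, 4, 4); (4, 0, 0))


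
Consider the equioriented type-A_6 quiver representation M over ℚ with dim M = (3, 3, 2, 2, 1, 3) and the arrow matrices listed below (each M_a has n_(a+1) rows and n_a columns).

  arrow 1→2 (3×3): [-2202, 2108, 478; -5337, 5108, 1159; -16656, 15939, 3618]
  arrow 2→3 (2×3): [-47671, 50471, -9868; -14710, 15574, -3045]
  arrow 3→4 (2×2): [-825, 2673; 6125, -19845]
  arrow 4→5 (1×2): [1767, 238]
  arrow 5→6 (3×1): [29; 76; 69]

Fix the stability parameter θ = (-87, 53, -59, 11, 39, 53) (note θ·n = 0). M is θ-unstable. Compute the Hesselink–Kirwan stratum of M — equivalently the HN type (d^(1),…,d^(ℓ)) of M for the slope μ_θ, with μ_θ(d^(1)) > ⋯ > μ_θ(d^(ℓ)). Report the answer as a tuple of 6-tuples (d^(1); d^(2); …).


Interval decomposition of M: I[1,1], I[1,3], I[1,6], I[2,2], I[4,4], I[6,6]^2.
HN type (ℓ=5): μ^(1)=53; μ^(2)=39; μ^(3)=11; μ^(4)=-3; μ^(5)=-87

((0, 1, 0, 0, 0, 3); (0, 0, 0, 0, 1, 0); (0, 0, 0, 2, 0, 0); (0, 2, 2, 0, 0, 0); (3, 0, 0, 0, 0, 0))


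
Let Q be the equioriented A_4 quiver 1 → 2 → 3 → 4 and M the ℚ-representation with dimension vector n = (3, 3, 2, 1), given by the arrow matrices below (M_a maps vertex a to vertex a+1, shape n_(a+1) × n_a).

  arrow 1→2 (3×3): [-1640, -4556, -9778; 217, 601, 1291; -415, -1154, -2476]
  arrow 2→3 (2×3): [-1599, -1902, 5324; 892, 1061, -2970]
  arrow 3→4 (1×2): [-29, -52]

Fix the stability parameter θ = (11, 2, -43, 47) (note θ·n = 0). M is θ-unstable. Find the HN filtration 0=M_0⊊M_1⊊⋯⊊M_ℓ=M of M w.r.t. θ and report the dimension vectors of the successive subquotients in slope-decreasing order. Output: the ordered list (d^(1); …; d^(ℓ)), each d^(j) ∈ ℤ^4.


Via rank(M_{q-1}∘⋯∘M_p): M ≅ I[1,2], I[1,3], I[1,4].
μ_θ-semistable layers: μ^(1)=47; μ^(2)=13/2; μ^(3)=-10

((0, 0, 0, 1); (1, 1, 0, 0); (2, 2, 2, 0))


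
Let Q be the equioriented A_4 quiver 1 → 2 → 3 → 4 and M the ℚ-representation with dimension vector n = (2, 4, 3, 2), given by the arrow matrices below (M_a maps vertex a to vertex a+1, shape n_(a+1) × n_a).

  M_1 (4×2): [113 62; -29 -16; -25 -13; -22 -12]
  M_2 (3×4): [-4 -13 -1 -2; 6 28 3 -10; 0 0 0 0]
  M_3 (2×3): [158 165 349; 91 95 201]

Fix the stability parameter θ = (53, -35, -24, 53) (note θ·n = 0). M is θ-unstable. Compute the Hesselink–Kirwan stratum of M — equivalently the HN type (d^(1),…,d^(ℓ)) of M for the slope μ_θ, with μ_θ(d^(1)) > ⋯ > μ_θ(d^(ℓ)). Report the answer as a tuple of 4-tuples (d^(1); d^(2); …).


Barcode: M ≅ I[1,4]^2, I[2,2]^2, I[3,3]. HN layers by μ_θ (4 steps, strictly decreasing):
  μ^(1)=53; μ^(2)=-2; μ^(3)=-24; μ^(4)=-35

((0, 0, 0, 2); (2, 2, 2, 0); (0, 0, 1, 0); (0, 2, 0, 0))


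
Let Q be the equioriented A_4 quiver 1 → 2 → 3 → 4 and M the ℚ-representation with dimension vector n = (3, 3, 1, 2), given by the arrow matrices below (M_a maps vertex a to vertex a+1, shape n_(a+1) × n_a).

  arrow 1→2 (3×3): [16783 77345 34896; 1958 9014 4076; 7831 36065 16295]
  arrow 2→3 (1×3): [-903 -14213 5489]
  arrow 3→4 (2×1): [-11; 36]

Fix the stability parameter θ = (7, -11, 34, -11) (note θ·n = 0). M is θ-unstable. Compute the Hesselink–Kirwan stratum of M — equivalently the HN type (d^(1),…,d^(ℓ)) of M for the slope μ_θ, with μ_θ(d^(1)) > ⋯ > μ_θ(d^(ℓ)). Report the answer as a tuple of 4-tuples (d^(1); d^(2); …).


Interval decomposition of M: I[1,2]^2, I[1,4], I[4,4].
HN type (ℓ=3): μ^(1)=23/2; μ^(2)=-2; μ^(3)=-11

((0, 0, 1, 1); (3, 3, 0, 0); (0, 0, 0, 1))


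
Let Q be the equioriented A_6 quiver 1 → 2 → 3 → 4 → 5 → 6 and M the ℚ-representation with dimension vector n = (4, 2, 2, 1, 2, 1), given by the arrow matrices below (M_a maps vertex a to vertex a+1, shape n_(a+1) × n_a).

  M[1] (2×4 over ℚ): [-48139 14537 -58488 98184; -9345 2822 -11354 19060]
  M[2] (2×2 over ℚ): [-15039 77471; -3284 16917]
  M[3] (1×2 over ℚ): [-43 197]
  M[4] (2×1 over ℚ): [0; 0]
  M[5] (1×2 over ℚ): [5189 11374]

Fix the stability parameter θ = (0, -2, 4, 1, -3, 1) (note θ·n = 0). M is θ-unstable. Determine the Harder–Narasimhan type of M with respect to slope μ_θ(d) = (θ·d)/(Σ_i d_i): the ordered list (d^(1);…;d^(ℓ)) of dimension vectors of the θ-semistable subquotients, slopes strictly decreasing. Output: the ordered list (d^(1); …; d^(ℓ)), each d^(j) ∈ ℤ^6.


Via rank(M_{q-1}∘⋯∘M_p): M ≅ I[1,1]^2, I[1,3], I[1,4], I[5,5], I[5,6].
μ_θ-semistable layers: μ^(1)=4; μ^(2)=5/2; μ^(3)=1; μ^(4)=0; μ^(5)=-1; μ^(6)=-3

((0, 0, 1, 0, 0, 0); (0, 0, 1, 1, 0, 0); (0, 0, 0, 0, 0, 1); (2, 0, 0, 0, 0, 0); (2, 2, 0, 0, 0, 0); (0, 0, 0, 0, 2, 0))


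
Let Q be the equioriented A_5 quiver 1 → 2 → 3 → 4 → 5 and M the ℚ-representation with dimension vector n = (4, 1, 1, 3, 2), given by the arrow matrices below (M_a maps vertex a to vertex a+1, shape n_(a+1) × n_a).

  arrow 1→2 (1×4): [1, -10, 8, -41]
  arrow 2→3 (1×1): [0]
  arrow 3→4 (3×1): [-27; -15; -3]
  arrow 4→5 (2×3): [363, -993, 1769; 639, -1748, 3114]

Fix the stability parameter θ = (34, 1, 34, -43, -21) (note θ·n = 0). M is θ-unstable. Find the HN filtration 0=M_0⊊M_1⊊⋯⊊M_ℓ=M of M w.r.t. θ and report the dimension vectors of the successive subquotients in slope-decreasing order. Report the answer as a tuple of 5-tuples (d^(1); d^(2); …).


Barcode: M ≅ I[1,1]^3, I[1,2], I[3,5], I[4,4], I[4,5]. HN layers by μ_θ (5 steps, strictly decreasing):
  μ^(1)=34; μ^(2)=35/2; μ^(3)=-10; μ^(4)=-21; μ^(5)=-43

((3, 0, 0, 0, 0); (1, 1, 0, 0, 0); (0, 0, 1, 1, 1); (0, 0, 0, 0, 1); (0, 0, 0, 2, 0))


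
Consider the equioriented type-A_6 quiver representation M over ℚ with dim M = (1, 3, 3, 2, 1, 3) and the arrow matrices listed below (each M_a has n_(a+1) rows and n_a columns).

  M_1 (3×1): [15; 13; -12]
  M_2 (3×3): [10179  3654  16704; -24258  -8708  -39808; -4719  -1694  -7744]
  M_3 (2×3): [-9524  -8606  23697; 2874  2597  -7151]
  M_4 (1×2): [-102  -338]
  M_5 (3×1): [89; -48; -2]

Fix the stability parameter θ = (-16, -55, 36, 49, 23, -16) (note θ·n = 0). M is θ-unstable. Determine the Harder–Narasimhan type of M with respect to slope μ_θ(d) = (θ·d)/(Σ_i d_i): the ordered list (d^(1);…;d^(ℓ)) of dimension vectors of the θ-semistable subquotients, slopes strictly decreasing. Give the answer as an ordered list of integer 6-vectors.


Via rank(M_{q-1}∘⋯∘M_p): M ≅ I[1,4], I[2,2]^2, I[3,3], I[3,6], I[6,6]^2.
μ_θ-semistable layers: μ^(1)=49; μ^(2)=36; μ^(3)=23; μ^(4)=-16; μ^(5)=-71/2; μ^(6)=-55

((0, 0, 0, 1, 0, 0); (0, 0, 2, 0, 0, 0); (0, 0, 1, 1, 1, 1); (0, 0, 0, 0, 0, 2); (1, 1, 0, 0, 0, 0); (0, 2, 0, 0, 0, 0))


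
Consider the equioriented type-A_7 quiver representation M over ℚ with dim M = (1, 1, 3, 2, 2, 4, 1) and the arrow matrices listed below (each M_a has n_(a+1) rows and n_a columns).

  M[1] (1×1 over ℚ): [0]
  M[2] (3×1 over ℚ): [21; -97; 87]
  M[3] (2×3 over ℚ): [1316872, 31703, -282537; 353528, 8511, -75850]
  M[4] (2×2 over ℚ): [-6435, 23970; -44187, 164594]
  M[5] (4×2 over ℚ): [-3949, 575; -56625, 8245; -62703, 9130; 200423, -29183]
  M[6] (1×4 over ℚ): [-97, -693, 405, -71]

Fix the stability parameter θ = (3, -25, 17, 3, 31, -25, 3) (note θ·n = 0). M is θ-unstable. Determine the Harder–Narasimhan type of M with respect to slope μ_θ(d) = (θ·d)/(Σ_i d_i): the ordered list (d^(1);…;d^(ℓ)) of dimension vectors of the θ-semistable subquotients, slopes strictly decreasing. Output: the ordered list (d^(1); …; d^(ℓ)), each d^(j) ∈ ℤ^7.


Barcode: M ≅ I[1,1], I[2,4], I[3,3], I[3,7], I[5,6], I[6,6]^2. HN layers by μ_θ (5 steps, strictly decreasing):
  μ^(1)=17; μ^(2)=10; μ^(3)=29/5; μ^(4)=3; μ^(5)=-25

((0, 0, 1, 0, 0, 0, 0); (0, 0, 1, 1, 0, 0, 0); (0, 0, 1, 1, 1, 1, 1); (1, 0, 0, 0, 1, 1, 0); (0, 1, 0, 0, 0, 2, 0))


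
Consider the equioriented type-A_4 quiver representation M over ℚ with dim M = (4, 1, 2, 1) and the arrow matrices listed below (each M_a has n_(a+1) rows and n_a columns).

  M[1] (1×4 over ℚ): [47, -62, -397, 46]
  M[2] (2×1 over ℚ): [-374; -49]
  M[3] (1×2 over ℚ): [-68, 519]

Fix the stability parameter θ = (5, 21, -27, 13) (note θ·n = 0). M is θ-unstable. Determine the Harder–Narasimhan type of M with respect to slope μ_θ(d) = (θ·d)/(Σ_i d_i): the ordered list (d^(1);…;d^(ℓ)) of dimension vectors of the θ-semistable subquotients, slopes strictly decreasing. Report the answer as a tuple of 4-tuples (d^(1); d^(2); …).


Barcode: M ≅ I[1,1]^3, I[1,4], I[3,3]. HN layers by μ_θ (4 steps, strictly decreasing):
  μ^(1)=13; μ^(2)=5; μ^(3)=-1/3; μ^(4)=-27

((0, 0, 0, 1); (3, 0, 0, 0); (1, 1, 1, 0); (0, 0, 1, 0))


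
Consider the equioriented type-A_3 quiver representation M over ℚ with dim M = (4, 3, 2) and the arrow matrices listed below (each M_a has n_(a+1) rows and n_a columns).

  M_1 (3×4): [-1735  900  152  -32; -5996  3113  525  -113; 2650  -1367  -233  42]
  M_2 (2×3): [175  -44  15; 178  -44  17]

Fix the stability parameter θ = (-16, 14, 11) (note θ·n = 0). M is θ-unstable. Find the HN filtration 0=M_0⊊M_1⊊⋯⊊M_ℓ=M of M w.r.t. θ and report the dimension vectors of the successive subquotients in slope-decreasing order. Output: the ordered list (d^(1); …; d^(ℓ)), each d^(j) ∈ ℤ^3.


Via rank(M_{q-1}∘⋯∘M_p): M ≅ I[1,1], I[1,2], I[1,3]^2.
μ_θ-semistable layers: μ^(1)=14; μ^(2)=25/2; μ^(3)=-16

((0, 1, 0); (0, 2, 2); (4, 0, 0))


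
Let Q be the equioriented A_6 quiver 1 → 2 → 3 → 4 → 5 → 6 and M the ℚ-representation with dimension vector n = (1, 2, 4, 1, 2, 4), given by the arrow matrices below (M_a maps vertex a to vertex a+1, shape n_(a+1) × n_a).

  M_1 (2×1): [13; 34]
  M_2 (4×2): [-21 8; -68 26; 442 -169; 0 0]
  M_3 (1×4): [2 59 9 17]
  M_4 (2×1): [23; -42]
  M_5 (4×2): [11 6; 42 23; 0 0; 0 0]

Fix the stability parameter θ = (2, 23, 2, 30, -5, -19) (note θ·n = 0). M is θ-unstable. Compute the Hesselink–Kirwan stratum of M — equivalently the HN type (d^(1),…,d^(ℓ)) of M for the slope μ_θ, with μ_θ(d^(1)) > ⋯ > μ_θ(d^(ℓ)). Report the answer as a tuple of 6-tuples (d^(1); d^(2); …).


Via rank(M_{q-1}∘⋯∘M_p): M ≅ I[1,6], I[2,3], I[3,3]^2, I[5,6], I[6,6]^2.
μ_θ-semistable layers: μ^(1)=25/2; μ^(2)=31/5; μ^(3)=2; μ^(4)=-12; μ^(5)=-19

((0, 1, 1, 0, 0, 0); (0, 1, 1, 1, 1, 1); (1, 0, 2, 0, 0, 0); (0, 0, 0, 0, 1, 1); (0, 0, 0, 0, 0, 2))


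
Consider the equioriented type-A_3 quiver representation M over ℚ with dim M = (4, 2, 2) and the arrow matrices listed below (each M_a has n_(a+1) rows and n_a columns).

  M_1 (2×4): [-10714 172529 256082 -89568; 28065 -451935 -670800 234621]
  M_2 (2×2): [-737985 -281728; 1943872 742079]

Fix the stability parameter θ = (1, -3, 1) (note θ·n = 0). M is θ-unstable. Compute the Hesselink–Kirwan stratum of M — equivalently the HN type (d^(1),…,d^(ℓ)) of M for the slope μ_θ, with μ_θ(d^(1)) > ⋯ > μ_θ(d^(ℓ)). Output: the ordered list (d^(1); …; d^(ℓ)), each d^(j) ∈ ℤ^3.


Barcode: M ≅ I[1,1]^2, I[1,3]^2. HN layers by μ_θ (2 steps, strictly decreasing):
  μ^(1)=1; μ^(2)=-1

((2, 0, 2); (2, 2, 0))


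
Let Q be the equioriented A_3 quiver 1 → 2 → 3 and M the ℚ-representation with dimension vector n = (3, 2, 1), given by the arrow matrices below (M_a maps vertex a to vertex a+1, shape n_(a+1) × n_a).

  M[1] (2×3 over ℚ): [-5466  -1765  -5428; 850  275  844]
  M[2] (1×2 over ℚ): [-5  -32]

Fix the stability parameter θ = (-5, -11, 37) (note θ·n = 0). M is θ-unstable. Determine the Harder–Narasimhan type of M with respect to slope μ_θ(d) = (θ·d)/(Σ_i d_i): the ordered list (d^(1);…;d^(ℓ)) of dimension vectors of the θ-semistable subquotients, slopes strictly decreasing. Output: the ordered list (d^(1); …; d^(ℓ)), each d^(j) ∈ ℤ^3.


Via rank(M_{q-1}∘⋯∘M_p): M ≅ I[1,1], I[1,2], I[1,3].
μ_θ-semistable layers: μ^(1)=37; μ^(2)=-5; μ^(3)=-8

((0, 0, 1); (1, 0, 0); (2, 2, 0))


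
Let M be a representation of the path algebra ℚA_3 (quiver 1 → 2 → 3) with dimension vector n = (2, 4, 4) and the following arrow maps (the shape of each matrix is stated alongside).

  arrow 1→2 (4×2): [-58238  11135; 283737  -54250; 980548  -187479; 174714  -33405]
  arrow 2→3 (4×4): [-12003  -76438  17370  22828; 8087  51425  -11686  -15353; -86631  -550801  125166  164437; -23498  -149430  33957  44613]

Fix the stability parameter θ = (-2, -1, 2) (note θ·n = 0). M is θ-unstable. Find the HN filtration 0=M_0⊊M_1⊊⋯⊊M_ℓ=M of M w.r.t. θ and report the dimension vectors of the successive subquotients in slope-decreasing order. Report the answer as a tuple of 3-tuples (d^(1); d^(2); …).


Interval decomposition of M: I[1,3]^2, I[2,3]^2.
HN type (ℓ=3): μ^(1)=2; μ^(2)=-1; μ^(3)=-2

((0, 0, 4); (0, 4, 0); (2, 0, 0))


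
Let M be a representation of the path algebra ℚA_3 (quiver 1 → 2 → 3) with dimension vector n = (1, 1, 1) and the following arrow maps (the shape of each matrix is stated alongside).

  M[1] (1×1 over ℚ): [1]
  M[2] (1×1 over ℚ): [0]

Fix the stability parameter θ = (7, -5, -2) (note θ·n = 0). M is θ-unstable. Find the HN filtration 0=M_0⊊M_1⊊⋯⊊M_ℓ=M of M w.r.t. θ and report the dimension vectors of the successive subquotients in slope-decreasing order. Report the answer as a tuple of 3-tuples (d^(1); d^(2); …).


Interval decomposition of M: I[1,2], I[3,3].
HN type (ℓ=2): μ^(1)=1; μ^(2)=-2

((1, 1, 0); (0, 0, 1))
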